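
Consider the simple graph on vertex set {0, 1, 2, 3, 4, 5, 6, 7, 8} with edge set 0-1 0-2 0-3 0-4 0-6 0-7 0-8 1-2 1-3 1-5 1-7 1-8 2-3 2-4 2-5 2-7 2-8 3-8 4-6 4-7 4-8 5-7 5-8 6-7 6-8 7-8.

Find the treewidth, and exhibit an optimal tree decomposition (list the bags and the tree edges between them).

Each bag holds 5 vertices, so the decomposition has width 4, which upper-bounds the treewidth. For the lower bound, the 5 vertices {0, 1, 2, 3, 8} are pairwise adjacent, and any tree decomposition puts a clique entirely inside one bag — forcing width ≥ 4. Therefore the treewidth is 4.

Treewidth 4.
One such decomposition:
Bags: B1 = {0, 2, 4, 7, 8}  B2 = {0, 4, 6, 7, 8}  B3 = {0, 1, 2, 7, 8}  B4 = {1, 2, 5, 7, 8}  B5 = {0, 1, 2, 3, 8}
Tree: B1–B2, B1–B3, B3–B4, B3–B5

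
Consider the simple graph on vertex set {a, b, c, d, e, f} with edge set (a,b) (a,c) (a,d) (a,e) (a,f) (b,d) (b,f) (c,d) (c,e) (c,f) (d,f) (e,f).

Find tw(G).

3

A width-3 tree decomposition is:
Bags: B1 = {a, b, d, f}  B2 = {a, c, d, f}  B3 = {a, c, e, f}
Tree: B1–B2, B2–B3
Every bag has size at most 4, so the width is 4 − 1 = 3 and tw(G) ≤ 3. For the lower bound, the 4 vertices {a, c, d, f} are pairwise adjacent, and any tree decomposition puts a clique entirely inside one bag — forcing width ≥ 3. Hence tw(G) = 3 exactly.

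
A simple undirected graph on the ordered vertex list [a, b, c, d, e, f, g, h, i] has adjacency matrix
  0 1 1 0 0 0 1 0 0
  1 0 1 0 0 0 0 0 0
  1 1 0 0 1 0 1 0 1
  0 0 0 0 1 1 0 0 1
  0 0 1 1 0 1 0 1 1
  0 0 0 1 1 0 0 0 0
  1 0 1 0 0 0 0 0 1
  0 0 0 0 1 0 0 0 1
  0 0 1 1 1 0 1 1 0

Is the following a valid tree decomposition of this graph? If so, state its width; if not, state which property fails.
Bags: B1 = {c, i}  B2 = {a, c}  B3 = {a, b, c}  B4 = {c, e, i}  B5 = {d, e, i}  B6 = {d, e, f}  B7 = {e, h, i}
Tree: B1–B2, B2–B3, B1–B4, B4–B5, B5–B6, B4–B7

A tree decomposition must satisfy three properties: every vertex lies in some bag; for every edge, both endpoints lie together in some bag; and for every vertex, the bags containing it form a connected subtree. Here vertex g appears in no bag, so the decomposition is invalid.

No — vertex g appears in no bag.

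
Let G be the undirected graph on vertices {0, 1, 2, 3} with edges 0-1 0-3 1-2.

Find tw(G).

A width-1 tree decomposition is:
Bags: B1 = {0, 3}  B2 = {0, 1}  B3 = {1, 2}
Tree: B1–B2, B2–B3
Each bag holds 2 vertices, so the decomposition has width 1, which upper-bounds the treewidth. G has an edge, so its treewidth is at least 1. The upper and lower bounds meet at 1, so that is the treewidth.

1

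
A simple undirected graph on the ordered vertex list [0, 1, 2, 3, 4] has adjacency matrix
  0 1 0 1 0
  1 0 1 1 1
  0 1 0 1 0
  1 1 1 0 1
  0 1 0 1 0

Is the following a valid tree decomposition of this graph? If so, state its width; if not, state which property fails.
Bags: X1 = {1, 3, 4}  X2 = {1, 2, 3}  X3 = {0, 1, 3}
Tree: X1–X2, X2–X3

Yes; width 2.

Every vertex of G appears in some bag (union = {0, 1, 2, 3, 4}); every edge is covered by a bag; and for each vertex v the set of bags containing v is connected in the bag tree. The decomposition is therefore valid. The largest bag has 3 vertices, so the width is 2.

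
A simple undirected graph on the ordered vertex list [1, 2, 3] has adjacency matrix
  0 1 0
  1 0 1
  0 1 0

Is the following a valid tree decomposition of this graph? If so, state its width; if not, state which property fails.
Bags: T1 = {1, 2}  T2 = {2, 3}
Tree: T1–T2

Yes; width 1.

Every vertex of G appears in some bag (union = {1, 2, 3}); every edge is covered by a bag; and for each vertex v the set of bags containing v is connected in the bag tree. The decomposition is therefore valid. The largest bag has 2 vertices, so the width is 1.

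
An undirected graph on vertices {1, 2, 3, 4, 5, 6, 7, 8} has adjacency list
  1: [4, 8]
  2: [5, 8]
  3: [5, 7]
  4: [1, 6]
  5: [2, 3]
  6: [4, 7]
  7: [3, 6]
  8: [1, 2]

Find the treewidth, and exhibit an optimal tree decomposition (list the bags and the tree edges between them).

Treewidth 2.
One optimal decomposition is:
Bags: B1 = {3, 6, 7}  B2 = {3, 5, 6}  B3 = {2, 5, 6}  B4 = {2, 6, 8}  B5 = {1, 6, 8}  B6 = {1, 4, 6}
Tree: B1–B2, B2–B3, B3–B4, B4–B5, B5–B6

The largest bag has 3 vertices, giving width 2; this decomposition certifies tw(G) ≤ 2. Since 6–7–3–5–2–8–1–4–6 is a cycle in G, G is not acyclic. Forests are exactly the graphs of treewidth ≤ 1, so tw(G) ≥ 2. Therefore the treewidth is 2.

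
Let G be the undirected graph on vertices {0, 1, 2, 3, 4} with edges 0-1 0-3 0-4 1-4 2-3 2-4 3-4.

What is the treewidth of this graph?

A width-2 tree decomposition is:
Bags: B1 = {2, 3, 4}  B2 = {0, 3, 4}  B3 = {0, 1, 4}
Tree: B1–B2, B2–B3
Every bag has size at most 3, so the width is 3 − 1 = 2 and tw(G) ≤ 2. On the other hand G contains the 3-clique {0, 1, 4}. A clique must lie in a single bag of any decomposition, so no decomposition can have width below 2. Hence tw(G) = 2 exactly.

2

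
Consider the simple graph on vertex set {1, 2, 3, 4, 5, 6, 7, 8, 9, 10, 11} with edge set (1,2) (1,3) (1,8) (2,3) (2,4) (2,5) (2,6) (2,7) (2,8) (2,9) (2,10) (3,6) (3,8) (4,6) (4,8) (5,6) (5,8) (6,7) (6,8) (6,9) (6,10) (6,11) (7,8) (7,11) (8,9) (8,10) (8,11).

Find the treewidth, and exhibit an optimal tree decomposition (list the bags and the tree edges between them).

Every bag has size at most 4, so the width is 4 − 1 = 3 and tw(G) ≤ 3. Conversely, {1, 2, 3, 8} is a clique of size 4, and the vertices of any clique must share a bag in every tree decomposition; so some bag has ≥ 4 vertices and tw(G) ≥ 3. Combining the bounds, tw(G) = 3.

Treewidth 3.
Bags: B1 = {2, 5, 6, 8}  B2 = {2, 6, 8, 9}  B3 = {2, 6, 7, 8}  B4 = {2, 6, 8, 10}  B5 = {2, 3, 6, 8}  B6 = {1, 2, 3, 8}  B7 = {2, 4, 6, 8}  B8 = {6, 7, 8, 11}
Tree: B1–B2, B1–B3, B2–B4, B4–B5, B5–B6, B3–B7, B3–B8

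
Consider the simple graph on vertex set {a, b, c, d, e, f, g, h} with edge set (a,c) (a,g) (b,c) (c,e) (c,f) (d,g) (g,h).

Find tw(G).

1

A width-1 tree decomposition is:
Bags: B1 = {a, g}  B2 = {d, g}  B3 = {a, c}  B4 = {c, f}  B5 = {c, e}  B6 = {b, c}  B7 = {g, h}
Tree: B1–B2, B1–B3, B3–B4, B4–B5, B4–B6, B2–B7
Every bag has size at most 2, so the width is 2 − 1 = 1 and tw(G) ≤ 1. Any graph with an edge has treewidth ≥ 1, and G has the edge a–g. Therefore the treewidth is 1.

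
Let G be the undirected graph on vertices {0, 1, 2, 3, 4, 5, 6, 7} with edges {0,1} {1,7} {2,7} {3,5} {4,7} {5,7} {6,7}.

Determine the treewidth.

1

A width-1 tree decomposition is:
Bags: B1 = {1, 7}  B2 = {5, 7}  B3 = {0, 1}  B4 = {4, 7}  B5 = {3, 5}  B6 = {2, 7}  B7 = {6, 7}
Tree: B1–B2, B1–B3, B2–B4, B2–B5, B2–B6, B4–B7
The largest bag has 2 vertices, giving width 1; this decomposition certifies tw(G) ≤ 1. Any graph with an edge has treewidth ≥ 1, and G has the edge 1–7. The upper and lower bounds meet at 1, so that is the treewidth.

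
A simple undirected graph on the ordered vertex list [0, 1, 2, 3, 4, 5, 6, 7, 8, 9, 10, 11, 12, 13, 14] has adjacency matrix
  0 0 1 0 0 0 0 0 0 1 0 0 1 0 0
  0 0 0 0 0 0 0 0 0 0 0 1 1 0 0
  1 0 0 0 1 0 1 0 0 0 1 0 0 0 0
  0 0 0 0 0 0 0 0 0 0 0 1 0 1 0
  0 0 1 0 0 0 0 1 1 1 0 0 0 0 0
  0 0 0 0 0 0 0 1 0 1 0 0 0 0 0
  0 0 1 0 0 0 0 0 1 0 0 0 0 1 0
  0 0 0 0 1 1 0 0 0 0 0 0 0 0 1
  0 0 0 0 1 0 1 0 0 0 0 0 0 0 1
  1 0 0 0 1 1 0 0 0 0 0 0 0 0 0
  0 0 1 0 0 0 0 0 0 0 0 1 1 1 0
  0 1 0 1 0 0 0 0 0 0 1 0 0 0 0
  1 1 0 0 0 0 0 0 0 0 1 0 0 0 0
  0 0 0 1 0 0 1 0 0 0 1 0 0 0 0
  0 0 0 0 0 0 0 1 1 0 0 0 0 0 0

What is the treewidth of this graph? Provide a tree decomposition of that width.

Treewidth 3.
Bags: B1 = {1, 3, 11, 13}  B2 = {1, 10, 11, 13}  B3 = {1, 10, 12, 13}  B4 = {6, 10, 12, 13}  B5 = {2, 6, 10, 12}  B6 = {0, 2, 6, 12}  B7 = {0, 2, 6, 8}  B8 = {0, 2, 4, 8}  B9 = {0, 4, 8, 9}  B10 = {4, 8, 9, 14}  B11 = {4, 7, 9, 14}  B12 = {5, 7, 9, 14}
Tree: B1–B2, B2–B3, B3–B4, B4–B5, B5–B6, B6–B7, B7–B8, B8–B9, B9–B10, B10–B11, B11–B12

Each bag holds 4 vertices, so the decomposition has width 3, which upper-bounds the treewidth. For the lower bound: the 4 vertex sets {1,3,11}, {13}, {10}, {0,2,6,12} are disjoint, each induces a connected subgraph, and every pair is joined by at least one edge of G. Contracting each set to a single vertex therefore yields K_{4} as a minor, and since treewidth is minor-monotone, tw(G) ≥ tw(K_{4}) = 3. Hence tw(G) = 3 exactly.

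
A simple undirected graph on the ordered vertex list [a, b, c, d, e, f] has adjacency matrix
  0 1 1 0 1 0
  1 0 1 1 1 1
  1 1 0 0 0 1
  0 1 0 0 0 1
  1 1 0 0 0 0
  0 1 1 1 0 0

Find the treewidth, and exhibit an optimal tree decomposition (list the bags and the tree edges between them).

The largest bag has 3 vertices, giving width 2; this decomposition certifies tw(G) ≤ 2. On the other hand G contains the 3-clique {a, b, e}. A clique must lie in a single bag of any decomposition, so no decomposition can have width below 2. Hence tw(G) = 2 exactly.

Treewidth 2.
One such decomposition:
Bags: B1 = {a, b, c}  B2 = {b, c, f}  B3 = {b, d, f}  B4 = {a, b, e}
Tree: B1–B2, B2–B3, B1–B4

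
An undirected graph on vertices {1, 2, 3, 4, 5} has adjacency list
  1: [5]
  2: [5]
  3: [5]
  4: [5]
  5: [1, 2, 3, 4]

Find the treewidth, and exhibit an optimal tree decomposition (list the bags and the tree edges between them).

Treewidth 1.
One such decomposition:
Bags: B1 = {2, 5}  B2 = {3, 5}  B3 = {4, 5}  B4 = {1, 5}
Tree: B1–B2, B2–B3, B2–B4

The largest bag has 2 vertices, giving width 1; this decomposition certifies tw(G) ≤ 1. Since G has at least one edge (e.g. 5–2), it is not an edgeless graph, so tw(G) ≥ 1. Therefore the treewidth is 1.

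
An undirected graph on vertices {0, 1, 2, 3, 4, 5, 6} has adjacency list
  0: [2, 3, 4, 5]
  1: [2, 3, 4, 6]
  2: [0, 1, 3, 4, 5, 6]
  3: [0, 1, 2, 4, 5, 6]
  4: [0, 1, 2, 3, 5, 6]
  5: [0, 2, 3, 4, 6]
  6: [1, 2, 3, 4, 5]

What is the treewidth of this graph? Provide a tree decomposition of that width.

Treewidth 4.
Bags: B1 = {2, 3, 4, 5, 6}  B2 = {1, 2, 3, 4, 6}  B3 = {0, 2, 3, 4, 5}
Tree: B1–B2, B1–B3

Every bag has size at most 5, so the width is 5 − 1 = 4 and tw(G) ≤ 4. On the other hand G contains the 5-clique {1, 2, 3, 4, 6}. A clique must lie in a single bag of any decomposition, so no decomposition can have width below 4. Therefore the treewidth is 4.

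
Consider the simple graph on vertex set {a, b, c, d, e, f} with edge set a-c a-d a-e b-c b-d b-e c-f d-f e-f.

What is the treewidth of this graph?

A width-3 tree decomposition is:
Bags: B1 = {a, c, d, e}  B2 = {c, d, e, f}  B3 = {b, c, d, e}
Tree: B1–B2, B2–B3
The largest bag has 4 vertices, giving width 3; this decomposition certifies tw(G) ≤ 3. For the lower bound: the 4 vertex sets {a,e}, {d,f}, {c}, {b} are disjoint, each induces a connected subgraph, and every pair is joined by at least one edge of G. Contracting each set to a single vertex therefore yields K_{4} as a minor, and since treewidth is minor-monotone, tw(G) ≥ tw(K_{4}) = 3. The upper and lower bounds meet at 3, so that is the treewidth.

3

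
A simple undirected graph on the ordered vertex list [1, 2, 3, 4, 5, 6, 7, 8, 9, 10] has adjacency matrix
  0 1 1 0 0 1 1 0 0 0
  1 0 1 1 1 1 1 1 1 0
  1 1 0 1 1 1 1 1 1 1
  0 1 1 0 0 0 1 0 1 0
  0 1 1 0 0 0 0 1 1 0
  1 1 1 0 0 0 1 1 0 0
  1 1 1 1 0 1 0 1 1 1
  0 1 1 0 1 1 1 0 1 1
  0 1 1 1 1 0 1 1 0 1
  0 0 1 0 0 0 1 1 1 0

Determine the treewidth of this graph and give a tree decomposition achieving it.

Treewidth 4.
Bags: B1 = {2, 3, 5, 8, 9}  B2 = {2, 3, 7, 8, 9}  B3 = {2, 3, 4, 7, 9}  B4 = {2, 3, 6, 7, 8}  B5 = {1, 2, 3, 6, 7}  B6 = {3, 7, 8, 9, 10}
Tree: B1–B2, B2–B3, B2–B4, B4–B5, B2–B6

The largest bag has 5 vertices, giving width 4; this decomposition certifies tw(G) ≤ 4. For the lower bound, the 5 vertices {2, 3, 5, 8, 9} are pairwise adjacent, and any tree decomposition puts a clique entirely inside one bag — forcing width ≥ 4. Hence tw(G) = 4 exactly.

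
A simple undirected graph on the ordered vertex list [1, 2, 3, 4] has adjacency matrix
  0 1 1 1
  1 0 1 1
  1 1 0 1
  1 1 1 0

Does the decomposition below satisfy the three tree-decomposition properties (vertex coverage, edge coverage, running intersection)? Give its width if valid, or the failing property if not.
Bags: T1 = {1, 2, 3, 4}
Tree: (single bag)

Every vertex of G appears in some bag (union = {1, 2, 3, 4}); every edge is covered by a bag; and for each vertex v the set of bags containing v is connected in the bag tree. The decomposition is therefore valid. The largest bag has 4 vertices, so the width is 3.

Yes; width 3.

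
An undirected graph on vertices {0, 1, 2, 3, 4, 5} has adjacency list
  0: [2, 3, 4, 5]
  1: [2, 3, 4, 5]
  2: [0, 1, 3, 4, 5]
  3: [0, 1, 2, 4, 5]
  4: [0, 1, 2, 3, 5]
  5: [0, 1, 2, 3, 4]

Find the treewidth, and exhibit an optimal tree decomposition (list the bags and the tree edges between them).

The largest bag has 5 vertices, giving width 4; this decomposition certifies tw(G) ≤ 4. For the lower bound, the 5 vertices {0, 2, 3, 4, 5} are pairwise adjacent, and any tree decomposition puts a clique entirely inside one bag — forcing width ≥ 4. Combining the bounds, tw(G) = 4.

Treewidth 4.
One optimal decomposition is:
Bags: B1 = {1, 2, 3, 4, 5}  B2 = {0, 2, 3, 4, 5}
Tree: B1–B2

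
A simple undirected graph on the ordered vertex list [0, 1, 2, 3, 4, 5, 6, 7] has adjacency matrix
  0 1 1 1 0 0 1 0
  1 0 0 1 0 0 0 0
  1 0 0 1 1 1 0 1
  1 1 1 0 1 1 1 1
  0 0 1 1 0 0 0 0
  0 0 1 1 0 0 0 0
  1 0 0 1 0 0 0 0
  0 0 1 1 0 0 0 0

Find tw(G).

2

A width-2 tree decomposition is:
Bags: B1 = {0, 1, 3}  B2 = {0, 2, 3}  B3 = {2, 3, 5}  B4 = {0, 3, 6}  B5 = {2, 3, 7}  B6 = {2, 3, 4}
Tree: B1–B2, B2–B3, B2–B4, B2–B5, B2–B6
Every bag has size at most 3, so the width is 3 − 1 = 2 and tw(G) ≤ 2. Conversely, {0, 1, 3} is a clique of size 3, and the vertices of any clique must share a bag in every tree decomposition; so some bag has ≥ 3 vertices and tw(G) ≥ 2. Combining the bounds, tw(G) = 2.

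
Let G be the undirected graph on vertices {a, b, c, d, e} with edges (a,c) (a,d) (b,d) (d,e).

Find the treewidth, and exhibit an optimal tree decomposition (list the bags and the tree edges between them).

Each bag holds 2 vertices, so the decomposition has width 1, which upper-bounds the treewidth. G has an edge, so its treewidth is at least 1. Hence tw(G) = 1 exactly.

Treewidth 1.
One such decomposition:
Bags: B1 = {a, c}  B2 = {a, d}  B3 = {b, d}  B4 = {d, e}
Tree: B1–B2, B2–B3, B2–B4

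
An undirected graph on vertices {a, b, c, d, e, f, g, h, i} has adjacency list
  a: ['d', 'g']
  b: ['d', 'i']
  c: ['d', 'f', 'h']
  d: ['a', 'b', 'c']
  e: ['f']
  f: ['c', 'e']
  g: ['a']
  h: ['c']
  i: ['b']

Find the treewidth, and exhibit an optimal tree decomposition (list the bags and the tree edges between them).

Each bag holds 2 vertices, so the decomposition has width 1, which upper-bounds the treewidth. G has an edge, so its treewidth is at least 1. Hence tw(G) = 1 exactly.

Treewidth 1.
One optimal decomposition is:
Bags: B1 = {c, f}  B2 = {c, d}  B3 = {b, d}  B4 = {a, d}  B5 = {e, f}  B6 = {b, i}  B7 = {c, h}  B8 = {a, g}
Tree: B1–B2, B2–B3, B3–B4, B1–B5, B3–B6, B1–B7, B4–B8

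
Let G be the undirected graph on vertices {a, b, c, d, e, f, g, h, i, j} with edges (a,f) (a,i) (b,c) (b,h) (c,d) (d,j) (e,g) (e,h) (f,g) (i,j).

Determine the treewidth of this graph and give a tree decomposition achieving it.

Each bag holds 3 vertices, so the decomposition has width 2, which upper-bounds the treewidth. The edges j–i–a–f–g–e–h–b–c–d–j form a cycle, so G is not a tree and its treewidth is at least 2. The upper and lower bounds meet at 2, so that is the treewidth.

Treewidth 2.
One such decomposition:
Bags: B1 = {a, i, j}  B2 = {a, f, j}  B3 = {f, g, j}  B4 = {e, g, j}  B5 = {e, h, j}  B6 = {b, h, j}  B7 = {b, c, j}  B8 = {c, d, j}
Tree: B1–B2, B2–B3, B3–B4, B4–B5, B5–B6, B6–B7, B7–B8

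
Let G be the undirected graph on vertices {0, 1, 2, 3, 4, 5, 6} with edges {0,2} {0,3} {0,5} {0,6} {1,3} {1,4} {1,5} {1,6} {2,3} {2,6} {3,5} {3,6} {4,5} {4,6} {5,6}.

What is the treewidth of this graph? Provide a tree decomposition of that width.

Treewidth 3.
One such decomposition:
Bags: B1 = {0, 3, 5, 6}  B2 = {0, 2, 3, 6}  B3 = {1, 3, 5, 6}  B4 = {1, 4, 5, 6}
Tree: B1–B2, B1–B3, B3–B4

Every bag has size at most 4, so the width is 4 − 1 = 3 and tw(G) ≤ 3. Conversely, {0, 2, 3, 6} is a clique of size 4, and the vertices of any clique must share a bag in every tree decomposition; so some bag has ≥ 4 vertices and tw(G) ≥ 3. Combining the bounds, tw(G) = 3.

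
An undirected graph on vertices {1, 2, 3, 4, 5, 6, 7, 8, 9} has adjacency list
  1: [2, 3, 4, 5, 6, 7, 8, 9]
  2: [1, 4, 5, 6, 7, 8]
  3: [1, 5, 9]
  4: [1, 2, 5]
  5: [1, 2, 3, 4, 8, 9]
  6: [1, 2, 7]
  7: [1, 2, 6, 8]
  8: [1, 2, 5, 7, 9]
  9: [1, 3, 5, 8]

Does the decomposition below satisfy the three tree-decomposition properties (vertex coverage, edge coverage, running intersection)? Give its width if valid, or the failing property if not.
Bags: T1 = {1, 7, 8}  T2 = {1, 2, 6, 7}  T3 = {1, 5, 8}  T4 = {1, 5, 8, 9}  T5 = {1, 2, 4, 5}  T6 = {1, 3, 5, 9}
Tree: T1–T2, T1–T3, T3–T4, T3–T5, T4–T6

A tree decomposition must satisfy three properties: every vertex lies in some bag; for every edge, both endpoints lie together in some bag; and for every vertex, the bags containing it form a connected subtree. Here edge (2,8) lies in no bag, so the decomposition is invalid.

No — edge (2,8) lies in no bag.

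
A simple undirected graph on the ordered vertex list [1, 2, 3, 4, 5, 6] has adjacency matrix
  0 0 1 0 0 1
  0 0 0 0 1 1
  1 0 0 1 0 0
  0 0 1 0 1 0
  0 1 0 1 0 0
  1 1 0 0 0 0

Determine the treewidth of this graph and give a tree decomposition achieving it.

Treewidth 2.
One such decomposition:
Bags: B1 = {2, 4, 5}  B2 = {2, 4, 6}  B3 = {1, 4, 6}  B4 = {1, 3, 4}
Tree: B1–B2, B2–B3, B3–B4

Every bag has size at most 3, so the width is 3 − 1 = 2 and tw(G) ≤ 2. For the lower bound, G contains the cycle 4–5–2–6–1–3–4, so G is not a forest; only forests have treewidth ≤ 1, hence tw(G) ≥ 2. The upper and lower bounds meet at 2, so that is the treewidth.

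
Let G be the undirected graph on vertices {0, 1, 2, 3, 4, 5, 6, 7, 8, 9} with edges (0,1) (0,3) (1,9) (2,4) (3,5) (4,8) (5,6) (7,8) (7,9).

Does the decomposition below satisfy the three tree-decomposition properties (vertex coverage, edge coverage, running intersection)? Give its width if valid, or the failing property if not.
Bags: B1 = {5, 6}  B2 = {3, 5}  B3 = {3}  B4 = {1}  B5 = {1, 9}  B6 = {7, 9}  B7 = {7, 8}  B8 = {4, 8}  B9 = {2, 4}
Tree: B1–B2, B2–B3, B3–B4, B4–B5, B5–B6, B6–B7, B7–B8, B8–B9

A tree decomposition must satisfy three properties: every vertex lies in some bag; for every edge, both endpoints lie together in some bag; and for every vertex, the bags containing it form a connected subtree. Here vertex 0 appears in no bag, so the decomposition is invalid.

No — vertex 0 appears in no bag.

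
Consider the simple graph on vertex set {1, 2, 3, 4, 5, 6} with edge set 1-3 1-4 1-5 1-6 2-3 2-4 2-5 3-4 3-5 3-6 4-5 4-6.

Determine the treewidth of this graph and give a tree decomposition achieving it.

Treewidth 3.
One such decomposition:
Bags: B1 = {2, 3, 4, 5}  B2 = {1, 3, 4, 5}  B3 = {1, 3, 4, 6}
Tree: B1–B2, B2–B3

Each bag holds 4 vertices, so the decomposition has width 3, which upper-bounds the treewidth. Conversely, {1, 3, 4, 5} is a clique of size 4, and the vertices of any clique must share a bag in every tree decomposition; so some bag has ≥ 4 vertices and tw(G) ≥ 3. The upper and lower bounds meet at 3, so that is the treewidth.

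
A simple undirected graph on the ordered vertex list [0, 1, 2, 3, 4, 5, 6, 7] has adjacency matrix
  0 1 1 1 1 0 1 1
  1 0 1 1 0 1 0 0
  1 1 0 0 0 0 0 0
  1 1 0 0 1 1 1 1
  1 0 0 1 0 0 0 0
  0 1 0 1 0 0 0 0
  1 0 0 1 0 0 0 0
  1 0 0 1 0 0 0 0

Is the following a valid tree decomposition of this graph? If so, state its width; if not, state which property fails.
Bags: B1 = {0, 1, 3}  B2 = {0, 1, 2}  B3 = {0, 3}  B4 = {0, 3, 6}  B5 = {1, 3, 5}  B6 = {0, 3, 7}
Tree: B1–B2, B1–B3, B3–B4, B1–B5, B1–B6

A tree decomposition must satisfy three properties: every vertex lies in some bag; for every edge, both endpoints lie together in some bag; and for every vertex, the bags containing it form a connected subtree. Here vertex 4 appears in no bag, so the decomposition is invalid.

No — vertex 4 appears in no bag.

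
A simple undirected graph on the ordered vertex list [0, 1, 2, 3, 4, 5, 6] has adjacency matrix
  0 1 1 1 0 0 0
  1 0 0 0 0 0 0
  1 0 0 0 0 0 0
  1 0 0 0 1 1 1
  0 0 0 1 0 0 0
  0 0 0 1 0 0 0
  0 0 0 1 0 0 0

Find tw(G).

A width-1 tree decomposition is:
Bags: B1 = {3, 4}  B2 = {3, 5}  B3 = {3, 6}  B4 = {0, 3}  B5 = {0, 1}  B6 = {0, 2}
Tree: B1–B2, B1–B3, B3–B4, B4–B5, B4–B6
The largest bag has 2 vertices, giving width 1; this decomposition certifies tw(G) ≤ 1. G has an edge, so its treewidth is at least 1. Therefore the treewidth is 1.

1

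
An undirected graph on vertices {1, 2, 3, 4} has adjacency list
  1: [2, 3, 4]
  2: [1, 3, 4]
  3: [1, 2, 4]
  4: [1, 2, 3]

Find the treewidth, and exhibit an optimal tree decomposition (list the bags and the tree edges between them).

With just one bag of size 4, the width is 4 − 1 = 3, so tw(G) ≤ 3. Conversely, {1, 2, 3, 4} is a clique of size 4, and the vertices of any clique must share a bag in every tree decomposition; so some bag has ≥ 4 vertices and tw(G) ≥ 3. Therefore the treewidth is 3.

Treewidth 3.
Bags: B1 = {1, 2, 3, 4}
Tree: (single bag)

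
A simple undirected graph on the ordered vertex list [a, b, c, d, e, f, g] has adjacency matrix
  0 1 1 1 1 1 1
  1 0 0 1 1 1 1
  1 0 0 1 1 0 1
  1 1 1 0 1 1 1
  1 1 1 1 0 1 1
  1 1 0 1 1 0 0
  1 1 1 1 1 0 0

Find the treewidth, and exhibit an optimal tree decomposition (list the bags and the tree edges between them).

The largest bag has 5 vertices, giving width 4; this decomposition certifies tw(G) ≤ 4. On the other hand G contains the 5-clique {a, c, d, e, g}. A clique must lie in a single bag of any decomposition, so no decomposition can have width below 4. Combining the bounds, tw(G) = 4.

Treewidth 4.
One such decomposition:
Bags: B1 = {a, b, d, e, g}  B2 = {a, c, d, e, g}  B3 = {a, b, d, e, f}
Tree: B1–B2, B1–B3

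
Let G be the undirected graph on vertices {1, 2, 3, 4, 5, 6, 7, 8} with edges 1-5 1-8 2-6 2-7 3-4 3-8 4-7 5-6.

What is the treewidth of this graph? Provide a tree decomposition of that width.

The largest bag has 3 vertices, giving width 2; this decomposition certifies tw(G) ≤ 2. For the lower bound, G contains the cycle 2–6–5–1–8–3–4–7–2, so G is not a forest; only forests have treewidth ≤ 1, hence tw(G) ≥ 2. Combining the bounds, tw(G) = 2.

Treewidth 2.
One optimal decomposition is:
Bags: B1 = {2, 5, 6}  B2 = {1, 2, 5}  B3 = {1, 2, 8}  B4 = {2, 3, 8}  B5 = {2, 3, 4}  B6 = {2, 4, 7}
Tree: B1–B2, B2–B3, B3–B4, B4–B5, B5–B6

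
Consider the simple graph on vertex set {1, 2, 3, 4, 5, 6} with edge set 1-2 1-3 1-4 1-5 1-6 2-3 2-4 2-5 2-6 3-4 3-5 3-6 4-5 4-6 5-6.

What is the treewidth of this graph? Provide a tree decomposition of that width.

With just one bag of size 6, the width is 6 − 1 = 5, so tw(G) ≤ 5. On the other hand G contains the 6-clique {1, 2, 3, 4, 5, 6}. A clique must lie in a single bag of any decomposition, so no decomposition can have width below 5. Therefore the treewidth is 5.

Treewidth 5.
Bags: B1 = {1, 2, 3, 4, 5, 6}
Tree: (single bag)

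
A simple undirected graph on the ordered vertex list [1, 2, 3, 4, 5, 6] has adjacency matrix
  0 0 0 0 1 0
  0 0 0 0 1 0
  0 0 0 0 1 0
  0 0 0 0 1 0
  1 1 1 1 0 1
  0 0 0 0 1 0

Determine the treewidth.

1

A width-1 tree decomposition is:
Bags: B1 = {1, 5}  B2 = {4, 5}  B3 = {5, 6}  B4 = {2, 5}  B5 = {3, 5}
Tree: B1–B2, B2–B3, B2–B4, B1–B5
The largest bag has 2 vertices, giving width 1; this decomposition certifies tw(G) ≤ 1. Any graph with an edge has treewidth ≥ 1, and G has the edge 1–5. Therefore the treewidth is 1.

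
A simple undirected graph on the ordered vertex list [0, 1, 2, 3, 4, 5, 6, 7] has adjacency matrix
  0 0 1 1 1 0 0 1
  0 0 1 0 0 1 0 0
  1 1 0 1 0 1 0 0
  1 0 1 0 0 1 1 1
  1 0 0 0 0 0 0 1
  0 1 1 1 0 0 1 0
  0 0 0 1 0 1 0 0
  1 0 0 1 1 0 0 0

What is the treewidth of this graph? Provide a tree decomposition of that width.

Treewidth 2.
One optimal decomposition is:
Bags: B1 = {0, 2, 3}  B2 = {2, 3, 5}  B3 = {3, 5, 6}  B4 = {0, 3, 7}  B5 = {1, 2, 5}  B6 = {0, 4, 7}
Tree: B1–B2, B2–B3, B1–B4, B2–B5, B4–B6

Every bag has size at most 3, so the width is 3 − 1 = 2 and tw(G) ≤ 2. Conversely, {1, 2, 5} is a clique of size 3, and the vertices of any clique must share a bag in every tree decomposition; so some bag has ≥ 3 vertices and tw(G) ≥ 2. Combining the bounds, tw(G) = 2.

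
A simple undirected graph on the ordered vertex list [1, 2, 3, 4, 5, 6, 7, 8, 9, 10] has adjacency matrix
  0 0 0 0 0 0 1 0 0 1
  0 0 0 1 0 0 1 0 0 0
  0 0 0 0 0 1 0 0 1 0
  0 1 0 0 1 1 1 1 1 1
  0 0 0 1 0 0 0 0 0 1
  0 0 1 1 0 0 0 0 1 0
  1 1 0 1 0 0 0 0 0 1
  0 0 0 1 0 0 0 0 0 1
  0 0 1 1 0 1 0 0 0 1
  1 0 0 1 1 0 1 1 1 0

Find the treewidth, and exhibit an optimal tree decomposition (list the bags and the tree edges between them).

Treewidth 2.
Bags: B1 = {4, 9, 10}  B2 = {4, 5, 10}  B3 = {4, 7, 10}  B4 = {4, 6, 9}  B5 = {4, 8, 10}  B6 = {1, 7, 10}  B7 = {3, 6, 9}  B8 = {2, 4, 7}
Tree: B1–B2, B1–B3, B1–B4, B2–B5, B3–B6, B4–B7, B3–B8

Each bag holds 3 vertices, so the decomposition has width 2, which upper-bounds the treewidth. Conversely, {1, 7, 10} is a clique of size 3, and the vertices of any clique must share a bag in every tree decomposition; so some bag has ≥ 3 vertices and tw(G) ≥ 2. Hence tw(G) = 2 exactly.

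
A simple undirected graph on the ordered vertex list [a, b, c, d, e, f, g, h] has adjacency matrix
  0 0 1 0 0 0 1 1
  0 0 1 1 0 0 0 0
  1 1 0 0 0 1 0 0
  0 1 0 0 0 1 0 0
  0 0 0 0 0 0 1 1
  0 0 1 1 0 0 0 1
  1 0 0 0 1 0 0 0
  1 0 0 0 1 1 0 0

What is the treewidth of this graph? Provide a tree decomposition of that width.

Every bag has size at most 3, so the width is 3 − 1 = 2 and tw(G) ≤ 2. For the lower bound, G contains the cycle d–b–c–f–d, so G is not a forest; only forests have treewidth ≤ 1, hence tw(G) ≥ 2. The upper and lower bounds meet at 2, so that is the treewidth.

Treewidth 2.
One optimal decomposition is:
Bags: B1 = {b, d, f}  B2 = {b, c, f}  B3 = {c, f, h}  B4 = {a, c, h}  B5 = {a, e, h}  B6 = {a, e, g}
Tree: B1–B2, B2–B3, B3–B4, B4–B5, B5–B6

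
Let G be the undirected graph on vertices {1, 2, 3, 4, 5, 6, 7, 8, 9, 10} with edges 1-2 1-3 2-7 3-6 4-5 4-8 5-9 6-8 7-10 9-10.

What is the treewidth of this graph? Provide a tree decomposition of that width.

The largest bag has 3 vertices, giving width 2; this decomposition certifies tw(G) ≤ 2. Since 8–6–3–1–2–7–10–9–5–4–8 is a cycle in G, G is not acyclic. Forests are exactly the graphs of treewidth ≤ 1, so tw(G) ≥ 2. The upper and lower bounds meet at 2, so that is the treewidth.

Treewidth 2.
One optimal decomposition is:
Bags: B1 = {3, 6, 8}  B2 = {1, 3, 8}  B3 = {1, 2, 8}  B4 = {2, 7, 8}  B5 = {7, 8, 10}  B6 = {8, 9, 10}  B7 = {5, 8, 9}  B8 = {4, 5, 8}
Tree: B1–B2, B2–B3, B3–B4, B4–B5, B5–B6, B6–B7, B7–B8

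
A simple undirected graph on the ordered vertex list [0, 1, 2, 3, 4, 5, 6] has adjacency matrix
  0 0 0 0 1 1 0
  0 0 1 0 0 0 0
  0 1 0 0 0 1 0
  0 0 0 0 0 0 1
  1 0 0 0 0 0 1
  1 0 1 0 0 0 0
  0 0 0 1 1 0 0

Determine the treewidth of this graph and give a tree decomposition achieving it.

Every bag has size at most 2, so the width is 2 − 1 = 1 and tw(G) ≤ 1. G has an edge, so its treewidth is at least 1. Therefore the treewidth is 1.

Treewidth 1.
One optimal decomposition is:
Bags: B1 = {3, 6}  B2 = {4, 6}  B3 = {0, 4}  B4 = {0, 5}  B5 = {2, 5}  B6 = {1, 2}
Tree: B1–B2, B2–B3, B3–B4, B4–B5, B5–B6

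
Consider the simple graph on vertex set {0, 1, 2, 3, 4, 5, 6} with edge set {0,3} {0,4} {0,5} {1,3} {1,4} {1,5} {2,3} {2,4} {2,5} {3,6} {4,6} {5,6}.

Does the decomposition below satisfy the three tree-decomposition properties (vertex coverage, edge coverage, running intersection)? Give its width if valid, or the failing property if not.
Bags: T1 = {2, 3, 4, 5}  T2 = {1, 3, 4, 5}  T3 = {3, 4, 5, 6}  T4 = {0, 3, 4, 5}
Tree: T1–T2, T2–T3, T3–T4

Checking the three conditions: (i) the bags cover all of {0, 1, 2, 3, 4, 5, 6}; (ii) for each edge, some bag contains both endpoints; (iii) the bags containing any fixed vertex form a subtree. All hold, so the decomposition is valid with width 4 − 1 = 3.

Yes; width 3.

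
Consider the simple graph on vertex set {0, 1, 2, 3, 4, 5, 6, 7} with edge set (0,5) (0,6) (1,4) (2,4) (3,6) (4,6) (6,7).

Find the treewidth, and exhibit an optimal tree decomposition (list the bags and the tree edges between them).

Treewidth 1.
One optimal decomposition is:
Bags: B1 = {4, 6}  B2 = {1, 4}  B3 = {0, 6}  B4 = {3, 6}  B5 = {2, 4}  B6 = {0, 5}  B7 = {6, 7}
Tree: B1–B2, B1–B3, B1–B4, B2–B5, B3–B6, B4–B7

Each bag holds 2 vertices, so the decomposition has width 1, which upper-bounds the treewidth. G has an edge, so its treewidth is at least 1. Therefore the treewidth is 1.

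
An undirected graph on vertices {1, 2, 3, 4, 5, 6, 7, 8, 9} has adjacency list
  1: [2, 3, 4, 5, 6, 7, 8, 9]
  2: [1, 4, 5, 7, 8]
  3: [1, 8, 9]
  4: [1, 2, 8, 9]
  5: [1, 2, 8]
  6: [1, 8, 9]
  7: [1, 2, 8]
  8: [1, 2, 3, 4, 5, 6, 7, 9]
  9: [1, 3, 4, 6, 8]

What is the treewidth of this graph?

3

A width-3 tree decomposition is:
Bags: B1 = {1, 4, 8, 9}  B2 = {1, 2, 4, 8}  B3 = {1, 2, 7, 8}  B4 = {1, 3, 8, 9}  B5 = {1, 6, 8, 9}  B6 = {1, 2, 5, 8}
Tree: B1–B2, B2–B3, B1–B4, B1–B5, B3–B6
Each bag holds 4 vertices, so the decomposition has width 3, which upper-bounds the treewidth. On the other hand G contains the 4-clique {1, 3, 8, 9}. A clique must lie in a single bag of any decomposition, so no decomposition can have width below 3. Combining the bounds, tw(G) = 3.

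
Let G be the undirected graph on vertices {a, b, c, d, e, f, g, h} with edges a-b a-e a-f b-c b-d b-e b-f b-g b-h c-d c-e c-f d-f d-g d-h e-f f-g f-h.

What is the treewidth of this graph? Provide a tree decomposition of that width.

Every bag has size at most 4, so the width is 4 − 1 = 3 and tw(G) ≤ 3. On the other hand G contains the 4-clique {b, d, f, g}. A clique must lie in a single bag of any decomposition, so no decomposition can have width below 3. Therefore the treewidth is 3.

Treewidth 3.
One optimal decomposition is:
Bags: B1 = {b, d, f, g}  B2 = {b, c, d, f}  B3 = {b, c, e, f}  B4 = {b, d, f, h}  B5 = {a, b, e, f}
Tree: B1–B2, B2–B3, B1–B4, B3–B5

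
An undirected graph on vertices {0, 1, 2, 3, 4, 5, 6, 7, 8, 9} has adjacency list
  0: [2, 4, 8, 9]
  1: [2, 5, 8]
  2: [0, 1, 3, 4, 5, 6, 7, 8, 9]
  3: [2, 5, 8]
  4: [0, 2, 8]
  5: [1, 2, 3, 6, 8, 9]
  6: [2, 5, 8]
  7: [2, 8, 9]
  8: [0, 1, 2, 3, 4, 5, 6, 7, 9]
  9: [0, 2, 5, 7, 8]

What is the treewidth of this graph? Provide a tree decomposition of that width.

Treewidth 3.
One optimal decomposition is:
Bags: B1 = {2, 7, 8, 9}  B2 = {2, 5, 8, 9}  B3 = {0, 2, 8, 9}  B4 = {2, 3, 5, 8}  B5 = {0, 2, 4, 8}  B6 = {2, 5, 6, 8}  B7 = {1, 2, 5, 8}
Tree: B1–B2, B1–B3, B2–B4, B3–B5, B2–B6, B4–B7

Each bag holds 4 vertices, so the decomposition has width 3, which upper-bounds the treewidth. For the lower bound, the 4 vertices {0, 2, 8, 9} are pairwise adjacent, and any tree decomposition puts a clique entirely inside one bag — forcing width ≥ 3. Combining the bounds, tw(G) = 3.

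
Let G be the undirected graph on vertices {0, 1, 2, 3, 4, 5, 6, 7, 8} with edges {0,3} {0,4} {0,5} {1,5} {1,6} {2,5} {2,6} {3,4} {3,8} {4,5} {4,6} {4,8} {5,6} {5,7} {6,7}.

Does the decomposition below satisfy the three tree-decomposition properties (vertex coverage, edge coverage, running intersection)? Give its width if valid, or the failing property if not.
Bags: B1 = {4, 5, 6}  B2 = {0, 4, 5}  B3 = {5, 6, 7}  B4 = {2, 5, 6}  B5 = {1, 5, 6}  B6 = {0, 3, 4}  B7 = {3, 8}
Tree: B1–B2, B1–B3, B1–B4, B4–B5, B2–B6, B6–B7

No — edge (4,8) lies in no bag.

A tree decomposition must satisfy three properties: every vertex lies in some bag; for every edge, both endpoints lie together in some bag; and for every vertex, the bags containing it form a connected subtree. Here edge (4,8) lies in no bag, so the decomposition is invalid.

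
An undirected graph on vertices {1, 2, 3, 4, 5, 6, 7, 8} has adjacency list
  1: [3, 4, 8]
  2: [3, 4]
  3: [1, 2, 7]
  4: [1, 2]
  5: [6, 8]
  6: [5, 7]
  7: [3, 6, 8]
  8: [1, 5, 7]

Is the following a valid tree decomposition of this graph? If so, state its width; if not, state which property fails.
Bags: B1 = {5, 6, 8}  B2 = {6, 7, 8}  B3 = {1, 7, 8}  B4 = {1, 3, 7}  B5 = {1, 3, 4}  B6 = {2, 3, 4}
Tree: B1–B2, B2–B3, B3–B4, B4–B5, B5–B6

Every vertex of G appears in some bag (union = {1, 2, 3, 4, 5, 6, 7, 8}); every edge is covered by a bag; and for each vertex v the set of bags containing v is connected in the bag tree. The decomposition is therefore valid. The largest bag has 3 vertices, so the width is 2.

Yes; width 2.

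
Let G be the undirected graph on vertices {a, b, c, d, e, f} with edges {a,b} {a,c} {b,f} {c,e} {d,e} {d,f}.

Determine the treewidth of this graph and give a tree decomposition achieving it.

Treewidth 2.
Bags: B1 = {a, b, c}  B2 = {b, c, e}  B3 = {b, d, e}  B4 = {b, d, f}
Tree: B1–B2, B2–B3, B3–B4

Every bag has size at most 3, so the width is 3 − 1 = 2 and tw(G) ≤ 2. Since b–a–c–e–d–f–b is a cycle in G, G is not acyclic. Forests are exactly the graphs of treewidth ≤ 1, so tw(G) ≥ 2. Combining the bounds, tw(G) = 2.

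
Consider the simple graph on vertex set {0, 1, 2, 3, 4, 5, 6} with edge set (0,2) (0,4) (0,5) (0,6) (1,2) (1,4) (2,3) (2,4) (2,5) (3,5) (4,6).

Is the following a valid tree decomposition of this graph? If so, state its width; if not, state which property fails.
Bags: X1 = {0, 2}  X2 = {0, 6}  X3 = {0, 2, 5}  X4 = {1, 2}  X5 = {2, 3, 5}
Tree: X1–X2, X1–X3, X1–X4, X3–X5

A tree decomposition must satisfy three properties: every vertex lies in some bag; for every edge, both endpoints lie together in some bag; and for every vertex, the bags containing it form a connected subtree. Here vertex 4 appears in no bag, so the decomposition is invalid.

No — vertex 4 appears in no bag.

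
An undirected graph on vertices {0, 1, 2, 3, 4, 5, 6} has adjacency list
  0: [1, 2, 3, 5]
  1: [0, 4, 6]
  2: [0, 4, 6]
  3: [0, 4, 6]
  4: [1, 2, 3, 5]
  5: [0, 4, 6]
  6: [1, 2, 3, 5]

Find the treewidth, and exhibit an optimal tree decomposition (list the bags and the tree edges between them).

Treewidth 3.
One such decomposition:
Bags: B1 = {0, 2, 4, 6}  B2 = {0, 4, 5, 6}  B3 = {0, 1, 4, 6}  B4 = {0, 3, 4, 6}
Tree: B1–B2, B2–B3, B3–B4

The largest bag has 4 vertices, giving width 3; this decomposition certifies tw(G) ≤ 3. For the lower bound: the 4 vertex sets {0,2}, {4,5}, {6}, {1} are disjoint, each induces a connected subgraph, and every pair is joined by at least one edge of G. Contracting each set to a single vertex therefore yields K_{4} as a minor, and since treewidth is minor-monotone, tw(G) ≥ tw(K_{4}) = 3. Combining the bounds, tw(G) = 3.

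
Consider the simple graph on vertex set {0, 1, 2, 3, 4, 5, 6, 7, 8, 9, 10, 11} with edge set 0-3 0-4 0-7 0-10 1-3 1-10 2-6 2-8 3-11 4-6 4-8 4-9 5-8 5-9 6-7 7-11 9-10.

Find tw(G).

A width-3 tree decomposition is:
Bags: B1 = {1, 3, 10, 11}  B2 = {0, 3, 10, 11}  B3 = {0, 7, 10, 11}  B4 = {0, 7, 9, 10}  B5 = {0, 4, 7, 9}  B6 = {4, 6, 7, 9}  B7 = {4, 5, 6, 9}  B8 = {4, 5, 6, 8}  B9 = {2, 5, 6, 8}
Tree: B1–B2, B2–B3, B3–B4, B4–B5, B5–B6, B6–B7, B7–B8, B8–B9
The largest bag has 4 vertices, giving width 3; this decomposition certifies tw(G) ≤ 3. For the lower bound: the 4 vertex sets {1,3,11}, {10}, {0}, {4,6,7,9} are disjoint, each induces a connected subgraph, and every pair is joined by at least one edge of G. Contracting each set to a single vertex therefore yields K_{4} as a minor, and since treewidth is minor-monotone, tw(G) ≥ tw(K_{4}) = 3. Combining the bounds, tw(G) = 3.

3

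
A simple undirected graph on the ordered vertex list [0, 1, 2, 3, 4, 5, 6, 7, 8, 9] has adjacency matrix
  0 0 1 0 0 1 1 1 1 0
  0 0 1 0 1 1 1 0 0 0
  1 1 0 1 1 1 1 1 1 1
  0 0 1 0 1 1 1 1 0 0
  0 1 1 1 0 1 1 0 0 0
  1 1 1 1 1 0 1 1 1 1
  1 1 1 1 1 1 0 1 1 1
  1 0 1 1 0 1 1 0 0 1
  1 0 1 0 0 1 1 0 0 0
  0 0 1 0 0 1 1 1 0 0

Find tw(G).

A width-4 tree decomposition is:
Bags: B1 = {0, 2, 5, 6, 7}  B2 = {2, 3, 5, 6, 7}  B3 = {2, 3, 4, 5, 6}  B4 = {0, 2, 5, 6, 8}  B5 = {2, 5, 6, 7, 9}  B6 = {1, 2, 4, 5, 6}
Tree: B1–B2, B2–B3, B1–B4, B1–B5, B3–B6
The largest bag has 5 vertices, giving width 4; this decomposition certifies tw(G) ≤ 4. Conversely, {0, 2, 5, 6, 8} is a clique of size 5, and the vertices of any clique must share a bag in every tree decomposition; so some bag has ≥ 5 vertices and tw(G) ≥ 4. Therefore the treewidth is 4.

4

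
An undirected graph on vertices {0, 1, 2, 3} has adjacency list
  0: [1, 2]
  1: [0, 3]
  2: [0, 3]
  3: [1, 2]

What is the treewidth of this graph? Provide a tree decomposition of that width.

Treewidth 2.
One such decomposition:
Bags: B1 = {1, 2, 3}  B2 = {0, 1, 2}
Tree: B1–B2

Every bag has size at most 3, so the width is 3 − 1 = 2 and tw(G) ≤ 2. For the lower bound, G contains the cycle 2–3–1–0–2, so G is not a forest; only forests have treewidth ≤ 1, hence tw(G) ≥ 2. The upper and lower bounds meet at 2, so that is the treewidth.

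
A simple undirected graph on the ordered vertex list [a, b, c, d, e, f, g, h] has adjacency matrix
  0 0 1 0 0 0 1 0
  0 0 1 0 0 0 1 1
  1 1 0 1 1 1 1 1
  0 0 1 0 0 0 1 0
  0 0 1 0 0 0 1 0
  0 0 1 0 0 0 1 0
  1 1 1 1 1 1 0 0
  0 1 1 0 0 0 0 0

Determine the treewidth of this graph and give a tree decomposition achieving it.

The largest bag has 3 vertices, giving width 2; this decomposition certifies tw(G) ≤ 2. Conversely, {c, d, g} is a clique of size 3, and the vertices of any clique must share a bag in every tree decomposition; so some bag has ≥ 3 vertices and tw(G) ≥ 2. Hence tw(G) = 2 exactly.

Treewidth 2.
One such decomposition:
Bags: B1 = {b, c, h}  B2 = {b, c, g}  B3 = {c, f, g}  B4 = {c, d, g}  B5 = {c, e, g}  B6 = {a, c, g}
Tree: B1–B2, B2–B3, B3–B4, B2–B5, B2–B6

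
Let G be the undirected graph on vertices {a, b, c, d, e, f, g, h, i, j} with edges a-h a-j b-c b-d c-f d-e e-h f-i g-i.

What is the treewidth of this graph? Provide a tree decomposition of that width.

Every bag has size at most 2, so the width is 2 − 1 = 1 and tw(G) ≤ 1. Any graph with an edge has treewidth ≥ 1, and G has the edge g–i. The upper and lower bounds meet at 1, so that is the treewidth.

Treewidth 1.
Bags: B1 = {g, i}  B2 = {f, i}  B3 = {c, f}  B4 = {b, c}  B5 = {b, d}  B6 = {d, e}  B7 = {e, h}  B8 = {a, h}  B9 = {a, j}
Tree: B1–B2, B2–B3, B3–B4, B4–B5, B5–B6, B6–B7, B7–B8, B8–B9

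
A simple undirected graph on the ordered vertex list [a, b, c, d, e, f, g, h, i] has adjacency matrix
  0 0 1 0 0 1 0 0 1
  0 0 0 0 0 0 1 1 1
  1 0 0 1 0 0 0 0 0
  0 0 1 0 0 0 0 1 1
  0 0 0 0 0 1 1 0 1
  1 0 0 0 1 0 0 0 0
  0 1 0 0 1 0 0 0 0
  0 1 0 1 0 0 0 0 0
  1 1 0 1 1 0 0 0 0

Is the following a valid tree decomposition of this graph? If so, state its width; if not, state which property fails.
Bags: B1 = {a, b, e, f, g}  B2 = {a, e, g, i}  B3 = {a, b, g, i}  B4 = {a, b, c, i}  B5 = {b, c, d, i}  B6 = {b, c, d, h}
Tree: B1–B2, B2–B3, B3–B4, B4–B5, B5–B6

A tree decomposition must satisfy three properties: every vertex lies in some bag; for every edge, both endpoints lie together in some bag; and for every vertex, the bags containing it form a connected subtree. Here bags containing vertex b are not connected in the tree, so the decomposition is invalid.

No — bags containing vertex b are not connected in the tree.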